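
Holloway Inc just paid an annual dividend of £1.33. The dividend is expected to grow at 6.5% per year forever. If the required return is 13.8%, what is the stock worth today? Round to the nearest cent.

D₁ = D₀ × (1 + g) = £1.33 × 1.065 = £1.4165
Growing perpetuity: P = D₁ / (r − g) = £1.4165 / (0.138 − 0.065) = £19.40

£19.40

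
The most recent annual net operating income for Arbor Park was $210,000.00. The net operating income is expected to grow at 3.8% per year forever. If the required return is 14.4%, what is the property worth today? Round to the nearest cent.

D₁ = D₀ × (1 + g) = $210,000.00 × 1.038 = $217,980.0000
Growing perpetuity: P = D₁ / (r − g) = $217,980.0000 / (0.144 − 0.038) = $2,056,415.09

$2056415.09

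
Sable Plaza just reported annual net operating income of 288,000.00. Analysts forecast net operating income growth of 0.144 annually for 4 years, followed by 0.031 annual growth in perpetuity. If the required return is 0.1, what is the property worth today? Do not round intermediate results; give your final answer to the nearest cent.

6306158.32

D_1 = 329472.00000
D_2 = 376915.96800
D_3 = 431191.86739
D_4 = 493283.49630
Terminal value at year 4: TV = D_4×(1+g_2)/(r−g_2) = 508575.28468/0.069 = 7370656.29973
P_0 = D_1/(1+r)^1 + D_2/(1+r)^2 + D_3/(1+r)^3 + D_4/(1+r)^4 + TV/(1+r)^4
    = 299520.00000 + 311500.80000 + 323960.83200 + 336919.26528 + 5034257.42759 = 6306158.32487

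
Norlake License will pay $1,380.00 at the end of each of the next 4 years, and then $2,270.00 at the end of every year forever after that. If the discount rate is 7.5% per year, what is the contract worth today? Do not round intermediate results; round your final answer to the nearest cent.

$27285.77

PV of 4-year annuity: $1,380.00 × [1 − (1+0.075)^−4] / 0.075 = 4622.07025
Perpetuity value at year 4: $2,270.00 / 0.075 = 30266.66667
PV of perpetuity: 30266.66667 / (1+0.075)^4 = 22663.69603
Total PV = 4622.07025 + 22663.69603 = 27285.76629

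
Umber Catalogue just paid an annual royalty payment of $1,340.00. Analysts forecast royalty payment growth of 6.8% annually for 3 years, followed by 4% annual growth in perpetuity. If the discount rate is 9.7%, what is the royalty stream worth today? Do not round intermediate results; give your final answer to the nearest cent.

D_1 = 1431.12000
D_2 = 1528.43616
D_3 = 1632.36982
Terminal value at year 3: TV = D_3×(1+g_2)/(r−g_2) = 1697.66461/0.057 = 29783.58968
P_0 = D_1/(1+r)^1 + D_2/(1+r)^2 + D_3/(1+r)^3 + TV/(1+r)^3
    = 1304.57612 + 1270.08869 + 1236.51296 + 22560.93828 = 26372.11605

$26372.12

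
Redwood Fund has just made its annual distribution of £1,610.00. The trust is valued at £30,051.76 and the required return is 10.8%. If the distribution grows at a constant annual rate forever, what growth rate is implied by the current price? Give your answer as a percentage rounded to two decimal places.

5.17%

P = D₀(1+g)/(r−g) ⇒ P(r−g) = D₀(1+g) ⇒ g(P+D₀) = P·r − D₀
g = (P·r − D₀)/(P + D₀) = (£30,051.76×0.108 − £1,610.00) / (£30,051.76 + £1,610.00) = 0.051658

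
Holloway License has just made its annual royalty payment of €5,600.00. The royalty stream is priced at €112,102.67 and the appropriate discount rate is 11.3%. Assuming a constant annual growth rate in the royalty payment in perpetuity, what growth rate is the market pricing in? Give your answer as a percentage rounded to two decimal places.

6.00%

P = D₀(1+g)/(r−g) ⇒ P(r−g) = D₀(1+g) ⇒ g(P+D₀) = P·r − D₀
g = (P·r − D₀)/(P + D₀) = (€112,102.67×0.113 − €5,600.00) / (€112,102.67 + €5,600.00) = 0.060046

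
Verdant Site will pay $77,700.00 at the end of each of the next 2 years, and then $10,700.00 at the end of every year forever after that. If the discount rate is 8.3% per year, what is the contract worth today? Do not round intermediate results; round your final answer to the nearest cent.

$247904.76

PV of 2-year annuity: $77,700.00 × [1 − (1+0.083)^−2] / 0.083 = 137991.83043
Perpetuity value at year 2: $10,700.00 / 0.083 = 128915.66265
PV of perpetuity: 128915.66265 / (1+0.083)^2 = 109912.92667
Total PV = 137991.83043 + 109912.92667 = 247904.75710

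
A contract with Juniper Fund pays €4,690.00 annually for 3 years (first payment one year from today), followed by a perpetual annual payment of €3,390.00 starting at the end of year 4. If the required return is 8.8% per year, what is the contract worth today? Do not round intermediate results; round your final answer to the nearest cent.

€41825.18

PV of 3-year annuity: €4,690.00 × [1 − (1+0.088)^−3] / 0.088 = 11914.21605
Perpetuity value at year 3: €3,390.00 / 0.088 = 38522.72727
PV of perpetuity: 38522.72727 / (1+0.088)^3 = 29910.95917
Total PV = 11914.21605 + 29910.95917 = 41825.17522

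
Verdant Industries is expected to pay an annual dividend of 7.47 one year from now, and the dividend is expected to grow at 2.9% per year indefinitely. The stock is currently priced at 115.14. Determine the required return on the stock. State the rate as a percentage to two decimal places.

P = D₁/(r − g) ⇒ r = D₁/P + g = 7.4700/115.14 + 0.029 = 0.064878 + 0.029 = 0.093878

9.39%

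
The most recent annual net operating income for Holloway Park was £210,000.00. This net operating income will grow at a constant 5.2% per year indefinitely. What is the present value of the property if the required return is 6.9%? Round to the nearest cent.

D₁ = D₀ × (1 + g) = £210,000.00 × 1.052 = £220,920.0000
Growing perpetuity: P = D₁ / (r − g) = £220,920.0000 / (0.069 − 0.052) = £12,995,294.12

£12995294.12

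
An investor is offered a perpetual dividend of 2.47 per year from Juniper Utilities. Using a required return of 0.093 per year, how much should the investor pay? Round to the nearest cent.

26.56

Level perpetuity: PV = C / r = 2.47 / 0.093 = 26.56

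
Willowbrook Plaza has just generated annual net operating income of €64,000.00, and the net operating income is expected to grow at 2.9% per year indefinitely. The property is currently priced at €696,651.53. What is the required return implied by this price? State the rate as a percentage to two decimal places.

D₁ = €64,000.00 × 1.029 = €65,856.0000
P = D₁/(r − g) ⇒ r = D₁/P + g = €65,856.0000/€696,651.53 + 0.029 = 0.094532 + 0.029 = 0.123532

12.35%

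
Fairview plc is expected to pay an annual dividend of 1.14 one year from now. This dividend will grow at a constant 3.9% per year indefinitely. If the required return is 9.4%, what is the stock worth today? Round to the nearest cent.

20.73

Growing perpetuity: P = D₁ / (r − g) = 1.1400 / (0.094 − 0.039) = 20.73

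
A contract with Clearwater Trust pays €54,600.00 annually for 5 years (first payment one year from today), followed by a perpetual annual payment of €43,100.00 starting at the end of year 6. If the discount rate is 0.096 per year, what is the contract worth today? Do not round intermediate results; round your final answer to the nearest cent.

PV of 5-year annuity: €54,600.00 × [1 − (1+0.096)^−5] / 0.096 = 209109.46179
Perpetuity value at year 5: €43,100.00 / 0.096 = 448958.33333
PV of perpetuity: 448958.33333 / (1+0.096)^5 = 283892.07320
Total PV = 209109.46179 + 283892.07320 = 493001.53499

€493001.53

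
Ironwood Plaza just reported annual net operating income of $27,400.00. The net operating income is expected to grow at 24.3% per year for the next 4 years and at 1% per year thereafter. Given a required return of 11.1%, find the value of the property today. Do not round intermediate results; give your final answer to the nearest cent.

$575575.29

D_1 = 34058.20000
D_2 = 42334.34260
D_3 = 52621.58785
D_4 = 65408.63370
Terminal value at year 4: TV = D_4×(1+g_2)/(r−g_2) = 66062.72004/0.101 = 654086.33700
P_0 = D_1/(1+r)^1 + D_2/(1+r)^2 + D_3/(1+r)^3 + D_4/(1+r)^4 + TV/(1+r)^4
    = 30655.44554 + 34297.67670 + 38372.64819 + 42931.77470 + 429317.74705 = 575575.29218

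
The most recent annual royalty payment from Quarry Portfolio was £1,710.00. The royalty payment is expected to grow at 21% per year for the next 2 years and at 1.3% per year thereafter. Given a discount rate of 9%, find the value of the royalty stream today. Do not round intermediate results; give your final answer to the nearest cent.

£31728.01

D_1 = 2069.10000
D_2 = 2503.61100
Terminal value at year 2: TV = D_2×(1+g_2)/(r−g_2) = 2536.15794/0.077 = 32937.11614
P_0 = D_1/(1+r)^1 + D_2/(1+r)^2 + TV/(1+r)^2
    = 1898.25688 + 2107.23929 + 27722.51169 = 31728.00786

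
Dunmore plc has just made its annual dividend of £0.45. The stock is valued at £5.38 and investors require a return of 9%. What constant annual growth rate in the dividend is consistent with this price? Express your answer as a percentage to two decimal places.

0.59%

P = D₀(1+g)/(r−g) ⇒ P(r−g) = D₀(1+g) ⇒ g(P+D₀) = P·r − D₀
g = (P·r − D₀)/(P + D₀) = (£5.38×0.09 − £0.45) / (£5.38 + £0.45) = 0.005866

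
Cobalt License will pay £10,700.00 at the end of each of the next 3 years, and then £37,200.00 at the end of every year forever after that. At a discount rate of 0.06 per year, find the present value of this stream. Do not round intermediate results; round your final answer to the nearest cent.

PV of 3-year annuity: £10,700.00 × [1 − (1+0.06)^−3] / 0.06 = 28601.22786
Perpetuity value at year 3: £37,200.00 / 0.06 = 620000.00000
PV of perpetuity: 620000.00000 / (1+0.06)^3 = 520563.95548
Total PV = 28601.22786 + 520563.95548 = 549165.18334

£549165.18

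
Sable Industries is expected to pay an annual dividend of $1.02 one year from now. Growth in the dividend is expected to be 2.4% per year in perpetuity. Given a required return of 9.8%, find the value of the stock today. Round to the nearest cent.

Growing perpetuity: P = D₁ / (r − g) = $1.0200 / (0.098 − 0.024) = $13.78

$13.78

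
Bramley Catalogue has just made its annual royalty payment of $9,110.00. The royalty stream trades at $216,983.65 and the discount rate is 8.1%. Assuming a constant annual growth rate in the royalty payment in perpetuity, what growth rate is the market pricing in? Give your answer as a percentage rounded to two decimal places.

P = D₀(1+g)/(r−g) ⇒ P(r−g) = D₀(1+g) ⇒ g(P+D₀) = P·r − D₀
g = (P·r − D₀)/(P + D₀) = ($216,983.65×0.081 − $9,110.00) / ($216,983.65 + $9,110.00) = 0.037443

3.74%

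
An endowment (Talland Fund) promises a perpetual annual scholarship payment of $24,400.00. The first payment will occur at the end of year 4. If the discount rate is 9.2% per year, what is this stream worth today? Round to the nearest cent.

$203673.29

Value at end of year 3: C / r = $24,400.00 / 0.092 = $265,217.3913
Discount to today: PV = $265,217.3913 / (1 + 0.092)^3 = $265,217.3913 / 1.302171 = $203,673.29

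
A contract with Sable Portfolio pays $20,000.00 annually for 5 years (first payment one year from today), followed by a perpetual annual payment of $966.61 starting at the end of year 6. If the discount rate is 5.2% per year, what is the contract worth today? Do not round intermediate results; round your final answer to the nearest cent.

PV of 5-year annuity: $20,000.00 × [1 − (1+0.052)^−5] / 0.052 = 86112.89824
Perpetuity value at year 5: $966.61 / 0.052 = 18588.65385
PV of perpetuity: 18588.65385 / (1+0.052)^5 = 14426.77442
Total PV = 86112.89824 + 14426.77442 = 100539.67265

$100539.67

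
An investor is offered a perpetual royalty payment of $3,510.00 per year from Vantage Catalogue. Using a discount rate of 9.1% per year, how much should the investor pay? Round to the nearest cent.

Level perpetuity: PV = C / r = $3,510.00 / 0.091 = $38,571.43

$38571.43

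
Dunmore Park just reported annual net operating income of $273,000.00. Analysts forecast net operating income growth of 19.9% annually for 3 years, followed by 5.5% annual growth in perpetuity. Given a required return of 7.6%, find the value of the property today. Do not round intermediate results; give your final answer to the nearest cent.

D_1 = 327327.00000
D_2 = 392465.07300
D_3 = 470565.62253
Terminal value at year 3: TV = D_3×(1+g_2)/(r−g_2) = 496446.73177/0.021 = 23640320.56028
P_0 = D_1/(1+r)^1 + D_2/(1+r)^2 + D_3/(1+r)^3 + TV/(1+r)^3
    = 304207.24907 + 338981.86955 + 377731.65575 + 18976518.89617 = 19997439.67054

$19997439.67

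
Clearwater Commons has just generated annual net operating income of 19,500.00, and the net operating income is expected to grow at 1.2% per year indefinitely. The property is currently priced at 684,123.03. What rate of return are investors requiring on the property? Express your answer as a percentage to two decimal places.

4.08%

D₁ = 19,500.00 × 1.012 = 19,734.0000
P = D₁/(r − g) ⇒ r = D₁/P + g = 19,734.0000/684,123.03 + 0.012 = 0.028846 + 0.012 = 0.040846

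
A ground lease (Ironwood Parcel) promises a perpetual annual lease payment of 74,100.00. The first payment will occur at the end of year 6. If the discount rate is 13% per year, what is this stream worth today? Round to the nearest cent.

Value at end of year 5: C / r = 74,100.00 / 0.13 = 570,000.0000
Discount to today: PV = 570,000.0000 / (1 + 0.13)^5 = 570,000.0000 / 1.842435 = 309,373.16

309373.16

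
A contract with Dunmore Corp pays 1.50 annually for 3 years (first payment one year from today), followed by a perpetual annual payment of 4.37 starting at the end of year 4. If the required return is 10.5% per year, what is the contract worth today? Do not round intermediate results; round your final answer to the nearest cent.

PV of 3-year annuity: 1.50 × [1 − (1+0.105)^−3] / 0.105 = 3.69769
Perpetuity value at year 3: 4.37 / 0.105 = 41.61905
PV of perpetuity: 41.61905 / (1+0.105)^3 = 30.84646
Total PV = 3.69769 + 30.84646 = 34.54414

34.54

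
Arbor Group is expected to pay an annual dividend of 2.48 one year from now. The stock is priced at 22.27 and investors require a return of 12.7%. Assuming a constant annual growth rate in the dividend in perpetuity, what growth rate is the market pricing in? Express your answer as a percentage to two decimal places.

1.56%

P = D₁/(r−g) ⇒ g = r − D₁/P = 0.127 − 2.48/22.27 = 0.015639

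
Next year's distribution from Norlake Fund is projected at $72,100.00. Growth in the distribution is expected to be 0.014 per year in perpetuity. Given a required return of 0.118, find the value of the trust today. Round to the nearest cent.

Growing perpetuity: P = D₁ / (r − g) = $72,100.0000 / (0.118 − 0.014) = $693,269.23

$693269.23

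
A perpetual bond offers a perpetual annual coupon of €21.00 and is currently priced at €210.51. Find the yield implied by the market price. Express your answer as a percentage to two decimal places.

P = C/r ⇒ r = C/P = €21.00/€210.51 = 0.099758

9.98%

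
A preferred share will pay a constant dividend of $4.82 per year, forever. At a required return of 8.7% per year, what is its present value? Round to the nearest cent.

$55.40

Level perpetuity: PV = C / r = $4.82 / 0.087 = $55.40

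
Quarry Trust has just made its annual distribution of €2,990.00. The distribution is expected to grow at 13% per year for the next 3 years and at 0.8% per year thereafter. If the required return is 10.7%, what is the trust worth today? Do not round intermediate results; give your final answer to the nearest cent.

D_1 = 3378.70000
D_2 = 3817.93100
D_3 = 4314.26203
Terminal value at year 3: TV = D_3×(1+g_2)/(r−g_2) = 4348.77613/0.099 = 43927.03158
P_0 = D_1/(1+r)^1 + D_2/(1+r)^2 + D_3/(1+r)^3 + TV/(1+r)^3
    = 3052.12285 + 3115.53643 + 3180.26754 + 32380.90583 = 41728.83265

€41728.83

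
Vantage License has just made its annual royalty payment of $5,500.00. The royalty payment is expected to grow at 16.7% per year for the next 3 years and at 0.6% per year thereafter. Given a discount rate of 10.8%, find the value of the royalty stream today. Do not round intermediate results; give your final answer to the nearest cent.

$81700.66

D_1 = 6418.50000
D_2 = 7490.38950
D_3 = 8741.28455
Terminal value at year 3: TV = D_3×(1+g_2)/(r−g_2) = 8793.73225/0.102 = 86213.06131
P_0 = D_1/(1+r)^1 + D_2/(1+r)^2 + D_3/(1+r)^3 + TV/(1+r)^3
    = 5792.87004 + 6101.33514 + 6426.22573 + 63380.22629 = 81700.65719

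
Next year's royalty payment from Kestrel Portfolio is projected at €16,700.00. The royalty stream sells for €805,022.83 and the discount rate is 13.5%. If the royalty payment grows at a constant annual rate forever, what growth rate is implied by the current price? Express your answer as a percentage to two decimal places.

11.43%

P = D₁/(r−g) ⇒ g = r − D₁/P = 0.135 − €16,700.00/€805,022.83 = 0.114255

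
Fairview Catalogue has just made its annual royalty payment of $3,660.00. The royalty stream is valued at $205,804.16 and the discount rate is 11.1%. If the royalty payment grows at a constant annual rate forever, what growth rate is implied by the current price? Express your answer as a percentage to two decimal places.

P = D₀(1+g)/(r−g) ⇒ P(r−g) = D₀(1+g) ⇒ g(P+D₀) = P·r − D₀
g = (P·r − D₀)/(P + D₀) = ($205,804.16×0.111 − $3,660.00) / ($205,804.16 + $3,660.00) = 0.091587

9.16%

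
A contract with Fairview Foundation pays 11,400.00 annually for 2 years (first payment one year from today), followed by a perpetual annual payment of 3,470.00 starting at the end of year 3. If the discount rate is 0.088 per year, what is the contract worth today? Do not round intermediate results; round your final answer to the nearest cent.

53419.50

PV of 2-year annuity: 11,400.00 × [1 − (1+0.088)^−2] / 0.088 = 20108.40182
Perpetuity value at year 2: 3,470.00 / 0.088 = 39431.81818
PV of perpetuity: 39431.81818 / (1+0.088)^2 = 33311.10289
Total PV = 20108.40182 + 33311.10289 = 53419.50471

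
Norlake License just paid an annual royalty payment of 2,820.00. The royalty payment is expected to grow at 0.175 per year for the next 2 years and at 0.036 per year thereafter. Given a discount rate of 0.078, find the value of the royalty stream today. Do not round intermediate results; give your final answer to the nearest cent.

D_1 = 3313.50000
D_2 = 3893.36250
Terminal value at year 2: TV = D_2×(1+g_2)/(r−g_2) = 4033.52355/0.042 = 96036.27500
P_0 = D_1/(1+r)^1 + D_2/(1+r)^2 + TV/(1+r)^2
    = 3073.74768 + 3350.32795 + 82641.42265 = 89065.49828

89065.50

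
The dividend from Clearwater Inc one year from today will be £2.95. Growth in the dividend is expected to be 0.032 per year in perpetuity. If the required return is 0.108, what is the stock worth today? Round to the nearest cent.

Growing perpetuity: P = D₁ / (r − g) = £2.9500 / (0.108 − 0.032) = £38.82

£38.82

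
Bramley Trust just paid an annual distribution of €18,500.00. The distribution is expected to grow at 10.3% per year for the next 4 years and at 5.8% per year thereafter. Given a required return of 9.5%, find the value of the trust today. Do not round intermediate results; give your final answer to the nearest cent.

D_1 = 20405.50000
D_2 = 22507.26650
D_3 = 24825.51495
D_4 = 27382.54299
Terminal value at year 4: TV = D_4×(1+g_2)/(r−g_2) = 28970.73048/0.037 = 782992.71575
P_0 = D_1/(1+r)^1 + D_2/(1+r)^2 + D_3/(1+r)^3 + D_4/(1+r)^4 + TV/(1+r)^4
    = 18635.15982 + 18771.30710 + 18908.44907 + 19046.59299 + 544629.60506 = 619991.11405

€619991.11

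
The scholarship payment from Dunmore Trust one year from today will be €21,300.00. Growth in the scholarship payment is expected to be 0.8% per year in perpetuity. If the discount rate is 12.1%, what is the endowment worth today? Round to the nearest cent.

Growing perpetuity: P = D₁ / (r − g) = €21,300.0000 / (0.121 − 0.008) = €188,495.58

€188495.58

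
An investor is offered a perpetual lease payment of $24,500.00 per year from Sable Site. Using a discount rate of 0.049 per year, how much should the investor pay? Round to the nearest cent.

Level perpetuity: PV = C / r = $24,500.00 / 0.049 = $500,000.00

$500000.00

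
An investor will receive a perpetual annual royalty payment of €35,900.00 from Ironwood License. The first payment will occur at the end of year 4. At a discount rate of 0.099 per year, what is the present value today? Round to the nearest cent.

Value at end of year 3: C / r = €35,900.00 / 0.099 = €362,626.2626
Discount to today: PV = €362,626.2626 / (1 + 0.099)^3 = €362,626.2626 / 1.327373 = €273,190.87

€273190.87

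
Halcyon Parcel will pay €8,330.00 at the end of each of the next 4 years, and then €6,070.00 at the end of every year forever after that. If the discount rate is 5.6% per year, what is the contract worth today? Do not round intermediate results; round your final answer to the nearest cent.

€116296.26

PV of 4-year annuity: €8,330.00 × [1 − (1+0.056)^−4] / 0.056 = 29130.68761
Perpetuity value at year 4: €6,070.00 / 0.056 = 108392.85714
PV of perpetuity: 108392.85714 / (1+0.056)^4 = 87165.57337
Total PV = 29130.68761 + 87165.57337 = 116296.26099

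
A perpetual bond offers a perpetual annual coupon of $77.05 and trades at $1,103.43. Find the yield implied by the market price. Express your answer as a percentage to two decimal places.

P = C/r ⇒ r = C/P = $77.05/$1,103.43 = 0.069828

6.98%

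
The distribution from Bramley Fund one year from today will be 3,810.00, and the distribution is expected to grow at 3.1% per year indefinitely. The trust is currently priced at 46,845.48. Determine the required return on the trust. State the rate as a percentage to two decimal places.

P = D₁/(r − g) ⇒ r = D₁/P + g = 3,810.0000/46,845.48 + 0.031 = 0.081331 + 0.031 = 0.112331

11.23%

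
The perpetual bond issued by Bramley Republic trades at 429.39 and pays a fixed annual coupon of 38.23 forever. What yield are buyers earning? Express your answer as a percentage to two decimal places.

P = C/r ⇒ r = C/P = 38.23/429.39 = 0.089033

8.90%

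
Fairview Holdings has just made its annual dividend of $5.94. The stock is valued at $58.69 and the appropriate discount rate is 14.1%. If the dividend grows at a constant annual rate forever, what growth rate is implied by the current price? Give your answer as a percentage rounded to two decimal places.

P = D₀(1+g)/(r−g) ⇒ P(r−g) = D₀(1+g) ⇒ g(P+D₀) = P·r − D₀
g = (P·r − D₀)/(P + D₀) = ($58.69×0.141 − $5.94) / ($58.69 + $5.94) = 0.036133

3.61%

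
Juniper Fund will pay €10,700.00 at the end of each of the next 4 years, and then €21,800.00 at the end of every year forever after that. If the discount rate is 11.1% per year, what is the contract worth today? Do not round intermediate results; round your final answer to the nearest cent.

PV of 4-year annuity: €10,700.00 × [1 − (1+0.111)^−4] / 0.111 = 33125.41612
Perpetuity value at year 4: €21,800.00 / 0.111 = 196396.39640
PV of perpetuity: 196396.39640 / (1+0.111)^4 = 128907.23083
Total PV = 33125.41612 + 128907.23083 = 162032.64696

€162032.65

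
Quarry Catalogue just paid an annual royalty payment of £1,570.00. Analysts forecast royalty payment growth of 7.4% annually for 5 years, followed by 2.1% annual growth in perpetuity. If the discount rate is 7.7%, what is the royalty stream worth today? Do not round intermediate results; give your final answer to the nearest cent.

£36012.65

D_1 = 1686.18000
D_2 = 1810.95732
D_3 = 1944.96816
D_4 = 2088.89581
D_5 = 2243.47410
Terminal value at year 5: TV = D_5×(1+g_2)/(r−g_2) = 2290.58705/0.056 = 40903.34020
P_0 = D_1/(1+r)^1 + D_2/(1+r)^2 + D_3/(1+r)^3 + D_4/(1+r)^4 + D_5/(1+r)^5 + TV/(1+r)^5
    = 1565.62674 + 1561.26566 + 1556.91673 + 1552.57992 + 1548.25518 + 28228.00969 = 36012.65393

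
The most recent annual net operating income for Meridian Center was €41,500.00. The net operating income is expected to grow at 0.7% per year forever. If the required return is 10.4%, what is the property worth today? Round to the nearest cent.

€430829.90

D₁ = D₀ × (1 + g) = €41,500.00 × 1.007 = €41,790.5000
Growing perpetuity: P = D₁ / (r − g) = €41,790.5000 / (0.104 − 0.007) = €430,829.90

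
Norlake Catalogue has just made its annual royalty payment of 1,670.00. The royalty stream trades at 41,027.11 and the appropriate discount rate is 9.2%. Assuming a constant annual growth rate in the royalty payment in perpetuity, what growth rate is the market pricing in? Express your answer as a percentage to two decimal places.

P = D₀(1+g)/(r−g) ⇒ P(r−g) = D₀(1+g) ⇒ g(P+D₀) = P·r − D₀
g = (P·r − D₀)/(P + D₀) = (41,027.11×0.092 − 1,670.00) / (41,027.11 + 1,670.00) = 0.049289

4.93%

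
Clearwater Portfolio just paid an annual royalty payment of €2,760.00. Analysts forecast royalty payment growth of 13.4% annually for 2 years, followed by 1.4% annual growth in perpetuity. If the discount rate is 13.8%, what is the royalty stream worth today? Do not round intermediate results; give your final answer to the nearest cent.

D_1 = 3129.84000
D_2 = 3549.23856
Terminal value at year 2: TV = D_2×(1+g_2)/(r−g_2) = 3598.92790/0.124 = 29023.61210
P_0 = D_1/(1+r)^1 + D_2/(1+r)^2 + TV/(1+r)^2
    = 2750.29877 + 2740.63164 + 22411.29421 = 27902.22462

€27902.22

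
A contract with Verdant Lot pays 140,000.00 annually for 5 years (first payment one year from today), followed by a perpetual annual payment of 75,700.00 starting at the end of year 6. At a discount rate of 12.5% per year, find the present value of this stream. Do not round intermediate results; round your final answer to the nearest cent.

PV of 5-year annuity: 140,000.00 × [1 − (1+0.125)^−5] / 0.125 = 498479.56782
Perpetuity value at year 5: 75,700.00 / 0.125 = 605600.00000
PV of perpetuity: 605600.00000 / (1+0.125)^5 = 336064.97654
Total PV = 498479.56782 + 336064.97654 = 834544.54436

834544.54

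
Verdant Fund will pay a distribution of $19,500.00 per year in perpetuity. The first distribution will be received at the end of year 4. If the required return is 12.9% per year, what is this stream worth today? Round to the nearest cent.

Value at end of year 3: C / r = $19,500.00 / 0.129 = $151,162.7907
Discount to today: PV = $151,162.7907 / (1 + 0.129)^3 = $151,162.7907 / 1.439070 = $105,042.02

$105042.02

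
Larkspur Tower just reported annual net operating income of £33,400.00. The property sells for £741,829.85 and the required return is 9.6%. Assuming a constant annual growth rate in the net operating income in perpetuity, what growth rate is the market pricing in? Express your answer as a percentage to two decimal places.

4.88%

P = D₀(1+g)/(r−g) ⇒ P(r−g) = D₀(1+g) ⇒ g(P+D₀) = P·r − D₀
g = (P·r − D₀)/(P + D₀) = (£741,829.85×0.096 − £33,400.00) / (£741,829.85 + £33,400.00) = 0.048780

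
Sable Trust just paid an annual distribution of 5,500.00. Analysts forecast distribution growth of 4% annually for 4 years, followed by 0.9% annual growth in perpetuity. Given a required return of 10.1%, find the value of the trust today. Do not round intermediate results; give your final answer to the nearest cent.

D_1 = 5720.00000
D_2 = 5948.80000
D_3 = 6186.75200
D_4 = 6434.22208
Terminal value at year 4: TV = D_4×(1+g_2)/(r−g_2) = 6492.13008/0.092 = 70566.63129
P_0 = D_1/(1+r)^1 + D_2/(1+r)^2 + D_3/(1+r)^3 + D_4/(1+r)^4 + TV/(1+r)^4
    = 5195.27702 + 4907.43697 + 4635.54446 + 4378.71593 + 48023.09097 = 67140.06535

67140.07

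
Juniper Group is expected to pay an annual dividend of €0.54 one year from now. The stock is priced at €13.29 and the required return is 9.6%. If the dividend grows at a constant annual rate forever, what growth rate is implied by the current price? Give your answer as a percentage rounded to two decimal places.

5.54%

P = D₁/(r−g) ⇒ g = r − D₁/P = 0.096 − €0.54/€13.29 = 0.055368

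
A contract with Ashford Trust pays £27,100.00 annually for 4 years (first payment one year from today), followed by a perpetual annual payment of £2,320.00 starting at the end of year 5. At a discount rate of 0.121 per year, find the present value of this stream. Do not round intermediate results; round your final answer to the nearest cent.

£94280.83

PV of 4-year annuity: £27,100.00 × [1 − (1+0.121)^−4] / 0.121 = 82139.10822
Perpetuity value at year 4: £2,320.00 / 0.121 = 19173.55372
PV of perpetuity: 19173.55372 / (1+0.121)^4 = 12141.71862
Total PV = 82139.10822 + 12141.71862 = 94280.82684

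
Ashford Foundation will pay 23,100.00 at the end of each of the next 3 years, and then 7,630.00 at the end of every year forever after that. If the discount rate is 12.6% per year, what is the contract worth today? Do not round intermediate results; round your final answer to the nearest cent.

PV of 3-year annuity: 23,100.00 × [1 − (1+0.126)^−3] / 0.126 = 54915.22648
Perpetuity value at year 3: 7,630.00 / 0.126 = 60555.55556
PV of perpetuity: 60555.55556 / (1+0.126)^3 = 42416.88984
Total PV = 54915.22648 + 42416.88984 = 97332.11632

97332.12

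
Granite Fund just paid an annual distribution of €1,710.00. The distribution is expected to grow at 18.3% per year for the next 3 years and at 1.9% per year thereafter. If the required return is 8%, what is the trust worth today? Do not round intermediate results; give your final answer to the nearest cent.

D_1 = 2022.93000
D_2 = 2393.12619
D_3 = 2831.06828
Terminal value at year 3: TV = D_3×(1+g_2)/(r−g_2) = 2884.85858/0.061 = 47292.76361
P_0 = D_1/(1+r)^1 + D_2/(1+r)^2 + D_3/(1+r)^3 + TV/(1+r)^3
    = 1873.08333 + 2051.71998 + 2247.39328 + 37542.52052 = 43714.71712

€43714.72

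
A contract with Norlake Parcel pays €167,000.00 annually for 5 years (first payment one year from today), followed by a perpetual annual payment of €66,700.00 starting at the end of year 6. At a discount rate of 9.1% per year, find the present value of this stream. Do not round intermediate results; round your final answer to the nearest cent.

PV of 5-year annuity: €167,000.00 × [1 − (1+0.091)^−5] / 0.091 = 647889.82762
Perpetuity value at year 5: €66,700.00 / 0.091 = 732967.03297
PV of perpetuity: 732967.03297 / (1+0.091)^5 = 474199.05990
Total PV = 647889.82762 + 474199.05990 = 1122088.88752

€1122088.89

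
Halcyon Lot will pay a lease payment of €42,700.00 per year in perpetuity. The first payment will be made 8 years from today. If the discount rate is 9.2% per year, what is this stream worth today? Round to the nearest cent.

€250658.01

Value at end of year 7: C / r = €42,700.00 / 0.092 = €464,130.4348
Discount to today: PV = €464,130.4348 / (1 + 0.092)^7 = €464,130.4348 / 1.851648 = €250,658.01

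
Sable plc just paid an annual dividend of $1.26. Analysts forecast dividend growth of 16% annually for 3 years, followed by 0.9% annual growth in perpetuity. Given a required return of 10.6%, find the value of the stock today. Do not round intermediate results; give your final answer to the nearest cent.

D_1 = 1.46160
D_2 = 1.69546
D_3 = 1.96673
Terminal value at year 3: TV = D_3×(1+g_2)/(r−g_2) = 1.98443/0.097 = 20.45804
P_0 = D_1/(1+r)^1 + D_2/(1+r)^2 + D_3/(1+r)^3 + TV/(1+r)^3
    = 1.32152 + 1.38604 + 1.45371 + 15.12163 = 19.28290

$19.28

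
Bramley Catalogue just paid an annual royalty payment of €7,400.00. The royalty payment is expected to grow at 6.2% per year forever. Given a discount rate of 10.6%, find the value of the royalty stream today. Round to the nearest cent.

€178609.09

D₁ = D₀ × (1 + g) = €7,400.00 × 1.062 = €7,858.8000
Growing perpetuity: P = D₁ / (r − g) = €7,858.8000 / (0.106 − 0.062) = €178,609.09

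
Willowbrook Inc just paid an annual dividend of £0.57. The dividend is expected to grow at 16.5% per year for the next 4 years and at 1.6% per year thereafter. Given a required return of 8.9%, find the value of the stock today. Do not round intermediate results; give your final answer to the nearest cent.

£13.10

D_1 = 0.66405
D_2 = 0.77362
D_3 = 0.90127
D_4 = 1.04997
Terminal value at year 4: TV = D_4×(1+g_2)/(r−g_2) = 1.06677/0.073 = 14.61334
P_0 = D_1/(1+r)^1 + D_2/(1+r)^2 + D_3/(1+r)^3 + D_4/(1+r)^4 + TV/(1+r)^4
    = 0.60978 + 0.65234 + 0.69786 + 0.74656 + 10.39053 = 13.09707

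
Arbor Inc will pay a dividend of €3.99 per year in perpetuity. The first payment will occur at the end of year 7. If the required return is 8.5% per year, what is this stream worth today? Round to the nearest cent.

€28.77

Value at end of year 6: C / r = €3.99 / 0.085 = €46.9412
Discount to today: PV = €46.9412 / (1 + 0.085)^6 = €46.9412 / 1.631468 = €28.77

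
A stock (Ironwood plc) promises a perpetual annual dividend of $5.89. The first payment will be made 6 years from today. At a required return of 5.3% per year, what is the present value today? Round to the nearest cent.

Value at end of year 5: C / r = $5.89 / 0.053 = $111.1321
Discount to today: PV = $111.1321 / (1 + 0.053)^5 = $111.1321 / 1.294619 = $85.84

$85.84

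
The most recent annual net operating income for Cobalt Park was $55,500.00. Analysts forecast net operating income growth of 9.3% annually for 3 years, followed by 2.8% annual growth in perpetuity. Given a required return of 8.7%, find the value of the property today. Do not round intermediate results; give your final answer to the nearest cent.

D_1 = 60661.50000
D_2 = 66303.01950
D_3 = 72469.20031
Terminal value at year 3: TV = D_3×(1+g_2)/(r−g_2) = 74498.33792/0.059 = 1262683.69360
P_0 = D_1/(1+r)^1 + D_2/(1+r)^2 + D_3/(1+r)^3 + TV/(1+r)^3
    = 55806.34775 + 56114.38646 + 56424.12549 + 983118.66104 = 1151463.52074

$1151463.52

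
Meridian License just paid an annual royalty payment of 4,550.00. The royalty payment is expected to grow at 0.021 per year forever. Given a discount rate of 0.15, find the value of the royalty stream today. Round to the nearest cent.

D₁ = D₀ × (1 + g) = 4,550.00 × 1.021 = 4,645.5500
Growing perpetuity: P = D₁ / (r − g) = 4,645.5500 / (0.15 − 0.021) = 36,012.02

36012.02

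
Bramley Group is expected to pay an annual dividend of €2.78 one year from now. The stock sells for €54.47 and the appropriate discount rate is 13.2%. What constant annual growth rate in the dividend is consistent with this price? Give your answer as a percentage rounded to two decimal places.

P = D₁/(r−g) ⇒ g = r − D₁/P = 0.132 − €2.78/€54.47 = 0.080963

8.10%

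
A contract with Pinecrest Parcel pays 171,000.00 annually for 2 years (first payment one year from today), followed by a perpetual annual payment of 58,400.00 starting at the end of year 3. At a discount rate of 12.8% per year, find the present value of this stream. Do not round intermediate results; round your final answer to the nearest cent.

PV of 2-year annuity: 171,000.00 × [1 − (1+0.128)^−2] / 0.128 = 285989.13536
Perpetuity value at year 2: 58,400.00 / 0.128 = 456250.00000
PV of perpetuity: 456250.00000 / (1+0.128)^2 = 358578.85670
Total PV = 285989.13536 + 358578.85670 = 644567.99205

644567.99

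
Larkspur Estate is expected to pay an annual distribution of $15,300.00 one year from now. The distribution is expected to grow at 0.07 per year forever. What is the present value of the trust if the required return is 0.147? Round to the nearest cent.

Growing perpetuity: P = D₁ / (r − g) = $15,300.0000 / (0.147 − 0.07) = $198,701.30

$198701.30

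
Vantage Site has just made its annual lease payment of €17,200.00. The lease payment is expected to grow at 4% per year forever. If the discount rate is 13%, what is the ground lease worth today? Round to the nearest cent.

€198755.56

D₁ = D₀ × (1 + g) = €17,200.00 × 1.04 = €17,888.0000
Growing perpetuity: P = D₁ / (r − g) = €17,888.0000 / (0.13 − 0.04) = €198,755.56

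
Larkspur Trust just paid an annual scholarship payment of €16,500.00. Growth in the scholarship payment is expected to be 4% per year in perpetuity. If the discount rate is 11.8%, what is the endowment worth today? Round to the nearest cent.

D₁ = D₀ × (1 + g) = €16,500.00 × 1.04 = €17,160.0000
Growing perpetuity: P = D₁ / (r − g) = €17,160.0000 / (0.118 − 0.04) = €220,000.00

€220000.00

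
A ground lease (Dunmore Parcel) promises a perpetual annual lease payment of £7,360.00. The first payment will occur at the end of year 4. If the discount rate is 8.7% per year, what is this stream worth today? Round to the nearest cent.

£65867.31

Value at end of year 3: C / r = £7,360.00 / 0.087 = £84,597.7011
Discount to today: PV = £84,597.7011 / (1 + 0.087)^3 = £84,597.7011 / 1.284366 = £65,867.31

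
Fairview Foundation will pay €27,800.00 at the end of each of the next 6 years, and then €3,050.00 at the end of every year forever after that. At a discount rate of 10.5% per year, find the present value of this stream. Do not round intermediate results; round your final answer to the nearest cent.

PV of 6-year annuity: €27,800.00 × [1 − (1+0.105)^−6] / 0.105 = 119322.58698
Perpetuity value at year 6: €3,050.00 / 0.105 = 29047.61905
PV of perpetuity: 29047.61905 / (1+0.105)^6 = 15956.47191
Total PV = 119322.58698 + 15956.47191 = 135279.05889

€135279.06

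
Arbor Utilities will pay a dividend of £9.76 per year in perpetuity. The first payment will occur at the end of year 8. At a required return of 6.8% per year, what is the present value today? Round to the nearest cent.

£90.56

Value at end of year 7: C / r = £9.76 / 0.068 = £143.5294
Discount to today: PV = £143.5294 / (1 + 0.068)^7 = £143.5294 / 1.584889 = £90.56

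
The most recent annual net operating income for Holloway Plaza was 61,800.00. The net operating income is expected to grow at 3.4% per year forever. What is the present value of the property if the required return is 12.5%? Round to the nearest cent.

702210.99

D₁ = D₀ × (1 + g) = 61,800.00 × 1.034 = 63,901.2000
Growing perpetuity: P = D₁ / (r − g) = 63,901.2000 / (0.125 − 0.034) = 702,210.99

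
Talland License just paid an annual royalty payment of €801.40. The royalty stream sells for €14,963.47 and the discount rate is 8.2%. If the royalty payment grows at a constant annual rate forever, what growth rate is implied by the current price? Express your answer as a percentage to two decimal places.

2.70%

P = D₀(1+g)/(r−g) ⇒ P(r−g) = D₀(1+g) ⇒ g(P+D₀) = P·r − D₀
g = (P·r − D₀)/(P + D₀) = (€14,963.47×0.082 − €801.40) / (€14,963.47 + €801.40) = 0.026997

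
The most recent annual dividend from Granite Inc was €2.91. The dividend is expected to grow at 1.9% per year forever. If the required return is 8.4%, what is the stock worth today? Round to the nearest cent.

D₁ = D₀ × (1 + g) = €2.91 × 1.019 = €2.9653
Growing perpetuity: P = D₁ / (r − g) = €2.9653 / (0.084 − 0.019) = €45.62

€45.62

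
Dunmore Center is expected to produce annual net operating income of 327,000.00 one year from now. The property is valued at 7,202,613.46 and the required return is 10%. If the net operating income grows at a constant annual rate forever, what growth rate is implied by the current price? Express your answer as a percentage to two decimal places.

5.46%

P = D₁/(r−g) ⇒ g = r − D₁/P = 0.1 − 327,000.00/7,202,613.46 = 0.054600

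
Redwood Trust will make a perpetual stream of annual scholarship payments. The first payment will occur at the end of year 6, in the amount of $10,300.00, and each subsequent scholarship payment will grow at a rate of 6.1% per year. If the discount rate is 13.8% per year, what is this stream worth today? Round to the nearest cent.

Value at end of year 5: C₁ / (r − g) = $10,300.00 / (0.138 − 0.061) = $133,766.2338
Discount to today: PV = $133,766.2338 / (1 + 0.138)^5 = $133,766.2338 / 1.908584 = $70,086.63

$70086.63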